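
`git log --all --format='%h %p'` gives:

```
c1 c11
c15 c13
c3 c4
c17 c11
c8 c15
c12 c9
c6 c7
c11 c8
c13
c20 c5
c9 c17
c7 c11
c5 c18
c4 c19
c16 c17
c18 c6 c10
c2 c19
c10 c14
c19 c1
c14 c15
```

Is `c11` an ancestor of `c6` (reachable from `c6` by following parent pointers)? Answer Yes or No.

Ancestors of c6 (commits reachable by following parents): {c11, c13, c15, c6, c7, c8}.
c11 is in that set, so it is an ancestor of c6.

Yes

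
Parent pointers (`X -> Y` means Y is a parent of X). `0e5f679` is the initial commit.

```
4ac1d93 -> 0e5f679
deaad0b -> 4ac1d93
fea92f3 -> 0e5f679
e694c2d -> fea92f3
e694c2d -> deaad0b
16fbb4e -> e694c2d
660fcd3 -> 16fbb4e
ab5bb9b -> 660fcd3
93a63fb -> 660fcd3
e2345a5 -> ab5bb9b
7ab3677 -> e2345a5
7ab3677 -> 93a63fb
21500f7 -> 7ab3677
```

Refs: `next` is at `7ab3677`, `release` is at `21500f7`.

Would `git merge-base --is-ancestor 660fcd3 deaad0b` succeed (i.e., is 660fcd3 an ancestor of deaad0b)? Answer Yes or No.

Ancestors of deaad0b: {0e5f679, 4ac1d93, deaad0b}.
660fcd3 is not in that set, so it is not an ancestor of deaad0b.

No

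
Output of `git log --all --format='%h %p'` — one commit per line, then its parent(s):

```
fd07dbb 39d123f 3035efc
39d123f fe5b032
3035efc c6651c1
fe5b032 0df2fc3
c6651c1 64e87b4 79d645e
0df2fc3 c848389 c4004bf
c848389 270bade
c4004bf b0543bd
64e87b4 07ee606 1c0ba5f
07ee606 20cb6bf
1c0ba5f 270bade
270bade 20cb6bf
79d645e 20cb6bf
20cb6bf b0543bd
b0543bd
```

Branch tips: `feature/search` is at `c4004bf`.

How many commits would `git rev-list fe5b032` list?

Walking parent pointers from fe5b032: reachable set = {0df2fc3, 20cb6bf, 270bade, b0543bd, c4004bf, c848389, fe5b032}.
That is 7 commits.

7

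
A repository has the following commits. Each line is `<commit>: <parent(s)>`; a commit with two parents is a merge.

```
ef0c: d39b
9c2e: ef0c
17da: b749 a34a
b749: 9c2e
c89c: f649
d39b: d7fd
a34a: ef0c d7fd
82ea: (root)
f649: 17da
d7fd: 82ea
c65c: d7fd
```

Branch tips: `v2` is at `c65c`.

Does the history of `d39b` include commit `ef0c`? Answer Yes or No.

No

Ancestors of d39b: {82ea, d39b, d7fd}.
ef0c is not in that set, so it is not an ancestor of d39b.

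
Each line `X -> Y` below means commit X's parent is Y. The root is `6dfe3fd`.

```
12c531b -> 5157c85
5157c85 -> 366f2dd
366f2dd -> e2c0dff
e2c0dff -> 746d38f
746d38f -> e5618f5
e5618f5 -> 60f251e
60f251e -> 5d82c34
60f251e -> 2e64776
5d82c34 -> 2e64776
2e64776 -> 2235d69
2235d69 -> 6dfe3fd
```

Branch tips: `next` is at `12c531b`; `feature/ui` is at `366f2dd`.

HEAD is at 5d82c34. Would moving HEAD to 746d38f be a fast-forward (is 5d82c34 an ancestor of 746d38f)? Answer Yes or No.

A fast-forward from 5d82c34 to 746d38f is possible iff 5d82c34 is an ancestor of 746d38f.
Ancestors of 746d38f: {2235d69, 2e64776, 5d82c34, 60f251e, 6dfe3fd, 746d38f, e5618f5}.
5d82c34 is among them, so fast-forward is possible.

Yes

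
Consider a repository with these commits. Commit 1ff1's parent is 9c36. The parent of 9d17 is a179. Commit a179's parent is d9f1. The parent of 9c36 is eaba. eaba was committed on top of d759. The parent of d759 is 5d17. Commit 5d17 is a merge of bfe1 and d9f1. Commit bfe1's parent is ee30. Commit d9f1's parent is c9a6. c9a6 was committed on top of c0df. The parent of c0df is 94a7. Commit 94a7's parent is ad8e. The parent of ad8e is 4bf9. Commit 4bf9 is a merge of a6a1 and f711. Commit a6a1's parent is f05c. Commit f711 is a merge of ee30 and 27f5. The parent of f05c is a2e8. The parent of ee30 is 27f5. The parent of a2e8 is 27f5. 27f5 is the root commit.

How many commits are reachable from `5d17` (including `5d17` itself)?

14

Walking parent pointers from 5d17: reachable set = {27f5, 4bf9, 5d17, 94a7, a2e8, a6a1, ad8e, bfe1, c0df, c9a6, d9f1, ee30, f05c, f711}.
That is 14 commits.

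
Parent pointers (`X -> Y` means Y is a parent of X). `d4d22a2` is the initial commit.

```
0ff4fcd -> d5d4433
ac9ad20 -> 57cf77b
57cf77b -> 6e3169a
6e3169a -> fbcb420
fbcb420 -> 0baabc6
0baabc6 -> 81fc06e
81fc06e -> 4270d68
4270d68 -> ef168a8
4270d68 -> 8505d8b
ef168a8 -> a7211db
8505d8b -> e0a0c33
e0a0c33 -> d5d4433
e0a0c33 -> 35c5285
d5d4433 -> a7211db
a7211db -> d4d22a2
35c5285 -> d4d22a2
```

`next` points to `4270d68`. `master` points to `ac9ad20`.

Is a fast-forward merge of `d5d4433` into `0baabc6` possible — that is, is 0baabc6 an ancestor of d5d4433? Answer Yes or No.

No

A fast-forward from 0baabc6 to d5d4433 is possible iff 0baabc6 is an ancestor of d5d4433.
Ancestors of d5d4433: {a7211db, d4d22a2, d5d4433}.
0baabc6 is not among them, so fast-forward is not possible.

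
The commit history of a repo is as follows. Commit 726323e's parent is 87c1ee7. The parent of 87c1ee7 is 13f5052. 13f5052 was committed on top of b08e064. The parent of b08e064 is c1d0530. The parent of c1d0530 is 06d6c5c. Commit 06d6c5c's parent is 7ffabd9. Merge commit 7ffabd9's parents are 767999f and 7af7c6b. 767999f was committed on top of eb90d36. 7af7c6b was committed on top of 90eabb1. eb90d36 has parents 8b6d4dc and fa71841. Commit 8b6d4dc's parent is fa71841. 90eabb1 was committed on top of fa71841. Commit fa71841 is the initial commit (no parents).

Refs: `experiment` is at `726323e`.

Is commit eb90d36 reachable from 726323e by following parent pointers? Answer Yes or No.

Ancestors of 726323e (commits reachable by following parents): {06d6c5c, 13f5052, 726323e, 767999f, 7af7c6b, 7ffabd9, 87c1ee7, 8b6d4dc, 90eabb1, b08e064, c1d0530, eb90d36, fa71841}.
eb90d36 is in that set, so it is an ancestor of 726323e.

Yes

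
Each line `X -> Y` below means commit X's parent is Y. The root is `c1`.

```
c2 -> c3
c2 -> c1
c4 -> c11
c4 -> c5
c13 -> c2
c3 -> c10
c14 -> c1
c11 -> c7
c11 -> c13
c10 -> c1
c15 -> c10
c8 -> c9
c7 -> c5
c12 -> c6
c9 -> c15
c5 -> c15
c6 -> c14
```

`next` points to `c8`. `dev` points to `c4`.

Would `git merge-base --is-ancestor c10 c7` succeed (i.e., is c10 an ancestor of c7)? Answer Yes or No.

Yes

Ancestors of c7 (commits reachable by following parents): {c1, c10, c15, c5, c7}.
c10 is in that set, so it is an ancestor of c7.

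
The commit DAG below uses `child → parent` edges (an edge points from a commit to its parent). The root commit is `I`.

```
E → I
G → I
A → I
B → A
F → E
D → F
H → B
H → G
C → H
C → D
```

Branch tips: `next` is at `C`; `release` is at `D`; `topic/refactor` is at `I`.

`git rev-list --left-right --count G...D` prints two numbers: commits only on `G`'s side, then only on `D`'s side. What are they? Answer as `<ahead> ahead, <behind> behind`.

1 ahead, 3 behind

Reachable from G: {G, I}.
Reachable from D: {D, E, F, I}.
Only in G's history (ahead): {G} — 1.
Only in D's history (behind): {D, E, F} — 3.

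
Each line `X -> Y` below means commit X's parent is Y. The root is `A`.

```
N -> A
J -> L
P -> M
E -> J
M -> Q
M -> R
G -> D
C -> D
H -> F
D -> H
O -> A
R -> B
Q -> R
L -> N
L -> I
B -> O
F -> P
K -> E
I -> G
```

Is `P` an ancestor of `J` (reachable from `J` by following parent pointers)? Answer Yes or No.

Ancestors of J (commits reachable by following parents): {A, B, D, F, G, H, I, J, L, M, N, O, P, Q, R}.
P is in that set, so it is an ancestor of J.

Yes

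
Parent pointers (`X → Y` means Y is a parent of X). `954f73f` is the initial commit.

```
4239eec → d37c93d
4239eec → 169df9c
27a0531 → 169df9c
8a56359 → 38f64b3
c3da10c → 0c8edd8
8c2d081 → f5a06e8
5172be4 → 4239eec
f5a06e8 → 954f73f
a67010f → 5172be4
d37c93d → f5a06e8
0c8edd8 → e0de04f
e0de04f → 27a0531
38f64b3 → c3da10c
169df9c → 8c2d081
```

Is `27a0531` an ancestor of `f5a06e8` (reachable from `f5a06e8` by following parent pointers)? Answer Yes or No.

No

Ancestors of f5a06e8: {954f73f, f5a06e8}.
27a0531 is not in that set, so it is not an ancestor of f5a06e8.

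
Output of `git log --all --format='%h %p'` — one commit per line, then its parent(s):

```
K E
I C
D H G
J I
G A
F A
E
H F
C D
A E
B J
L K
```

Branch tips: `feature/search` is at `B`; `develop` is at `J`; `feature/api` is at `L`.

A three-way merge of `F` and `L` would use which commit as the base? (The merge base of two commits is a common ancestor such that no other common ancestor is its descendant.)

Ancestors of F: {A, E, F}.
Ancestors of L: {E, K, L}.
Common ancestors: {E}.
The only common ancestor is E, so it is the merge base.

E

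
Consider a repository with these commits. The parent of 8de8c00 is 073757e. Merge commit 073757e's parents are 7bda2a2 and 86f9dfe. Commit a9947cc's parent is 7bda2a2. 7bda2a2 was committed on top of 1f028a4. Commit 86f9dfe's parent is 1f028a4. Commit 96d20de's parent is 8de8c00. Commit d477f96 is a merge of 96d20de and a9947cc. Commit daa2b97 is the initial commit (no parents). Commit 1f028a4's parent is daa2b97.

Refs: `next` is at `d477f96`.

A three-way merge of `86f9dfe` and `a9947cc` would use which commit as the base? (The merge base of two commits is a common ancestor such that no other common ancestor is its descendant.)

Ancestors of 86f9dfe: {1f028a4, 86f9dfe, daa2b97}.
Ancestors of a9947cc: {1f028a4, 7bda2a2, a9947cc, daa2b97}.
Common ancestors: {1f028a4, daa2b97}.
Among these, 1f028a4 is not an ancestor of any other common ancestor — it is the merge base.

1f028a4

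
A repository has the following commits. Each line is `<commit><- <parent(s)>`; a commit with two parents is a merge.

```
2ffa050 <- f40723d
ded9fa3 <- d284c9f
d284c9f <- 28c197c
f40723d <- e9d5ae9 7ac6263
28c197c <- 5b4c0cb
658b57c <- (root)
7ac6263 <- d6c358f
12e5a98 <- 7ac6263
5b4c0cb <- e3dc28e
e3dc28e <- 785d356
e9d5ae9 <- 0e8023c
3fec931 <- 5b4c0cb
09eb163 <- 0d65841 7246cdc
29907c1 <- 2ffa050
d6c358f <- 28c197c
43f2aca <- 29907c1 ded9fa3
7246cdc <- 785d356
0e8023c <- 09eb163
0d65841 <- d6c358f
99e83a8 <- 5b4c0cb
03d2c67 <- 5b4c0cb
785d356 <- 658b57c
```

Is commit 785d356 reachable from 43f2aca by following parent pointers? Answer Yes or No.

Yes

Ancestors of 43f2aca (commits reachable by following parents): {09eb163, 0d65841, 0e8023c, 28c197c, 29907c1, 2ffa050, 43f2aca, 5b4c0cb, 658b57c, 7246cdc, 785d356, 7ac6263, d284c9f, d6c358f, ded9fa3, e3dc28e, e9d5ae9, f40723d}.
785d356 is in that set, so it is an ancestor of 43f2aca.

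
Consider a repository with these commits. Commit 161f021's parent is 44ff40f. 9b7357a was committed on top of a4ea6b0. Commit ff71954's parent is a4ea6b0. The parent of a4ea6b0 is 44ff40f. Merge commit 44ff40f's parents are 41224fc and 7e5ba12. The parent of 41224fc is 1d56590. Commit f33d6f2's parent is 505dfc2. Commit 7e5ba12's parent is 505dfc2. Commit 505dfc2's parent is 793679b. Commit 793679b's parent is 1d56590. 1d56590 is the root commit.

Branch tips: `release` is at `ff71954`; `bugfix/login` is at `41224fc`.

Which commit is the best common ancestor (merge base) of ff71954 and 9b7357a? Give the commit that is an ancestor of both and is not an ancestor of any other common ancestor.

Ancestors of ff71954: {1d56590, 41224fc, 44ff40f, 505dfc2, 793679b, 7e5ba12, a4ea6b0, ff71954}.
Ancestors of 9b7357a: {1d56590, 41224fc, 44ff40f, 505dfc2, 793679b, 7e5ba12, 9b7357a, a4ea6b0}.
Common ancestors: {1d56590, 41224fc, 44ff40f, 505dfc2, 793679b, 7e5ba12, a4ea6b0}.
Among these, a4ea6b0 is not an ancestor of any other common ancestor — it is the merge base.

a4ea6b0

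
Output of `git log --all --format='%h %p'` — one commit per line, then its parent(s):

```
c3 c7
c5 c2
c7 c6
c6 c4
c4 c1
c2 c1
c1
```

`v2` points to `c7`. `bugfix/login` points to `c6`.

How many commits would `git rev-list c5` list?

3

Walking parent pointers from c5: reachable set = {c1, c2, c5}.
That is 3 commits.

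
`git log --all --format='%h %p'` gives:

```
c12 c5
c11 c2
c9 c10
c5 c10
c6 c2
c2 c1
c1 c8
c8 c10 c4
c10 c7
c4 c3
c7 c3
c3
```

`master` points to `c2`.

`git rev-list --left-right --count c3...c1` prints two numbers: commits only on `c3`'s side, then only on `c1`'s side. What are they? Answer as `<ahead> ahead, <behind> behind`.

0 ahead, 5 behind

Reachable from c3: {c3}.
Reachable from c1: {c1, c10, c3, c4, c7, c8}.
Only in c3's history (ahead): {} — 0.
Only in c1's history (behind): {c1, c10, c4, c7, c8} — 5.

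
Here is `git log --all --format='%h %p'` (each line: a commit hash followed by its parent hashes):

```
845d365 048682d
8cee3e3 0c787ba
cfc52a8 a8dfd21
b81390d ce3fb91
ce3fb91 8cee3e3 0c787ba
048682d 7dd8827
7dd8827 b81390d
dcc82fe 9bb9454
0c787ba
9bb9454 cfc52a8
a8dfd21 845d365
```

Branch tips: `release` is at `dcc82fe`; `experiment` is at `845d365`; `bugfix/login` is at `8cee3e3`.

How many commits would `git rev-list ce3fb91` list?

Walking parent pointers from ce3fb91: reachable set = {0c787ba, 8cee3e3, ce3fb91}.
That is 3 commits.

3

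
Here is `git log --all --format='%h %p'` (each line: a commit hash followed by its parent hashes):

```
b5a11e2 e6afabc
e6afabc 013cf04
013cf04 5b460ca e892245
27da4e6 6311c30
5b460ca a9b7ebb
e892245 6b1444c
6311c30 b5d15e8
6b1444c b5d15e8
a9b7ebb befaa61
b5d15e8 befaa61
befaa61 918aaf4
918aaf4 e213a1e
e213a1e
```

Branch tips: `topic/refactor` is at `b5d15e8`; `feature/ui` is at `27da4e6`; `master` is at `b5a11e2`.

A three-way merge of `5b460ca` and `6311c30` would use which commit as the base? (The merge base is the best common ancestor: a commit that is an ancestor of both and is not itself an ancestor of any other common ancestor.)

Ancestors of 5b460ca: {5b460ca, 918aaf4, a9b7ebb, befaa61, e213a1e}.
Ancestors of 6311c30: {6311c30, 918aaf4, b5d15e8, befaa61, e213a1e}.
Common ancestors: {918aaf4, befaa61, e213a1e}.
Among these, befaa61 is not an ancestor of any other common ancestor — it is the merge base.

befaa61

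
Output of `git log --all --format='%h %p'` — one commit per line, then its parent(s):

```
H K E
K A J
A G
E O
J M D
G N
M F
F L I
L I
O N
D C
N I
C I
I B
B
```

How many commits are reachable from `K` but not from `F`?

8

Reachable from K: {A, B, C, D, F, G, I, J, K, L, M, N}.
Reachable from F: {B, F, I, L}.
In K's history but not F's: {A, C, D, G, J, K, M, N} — 8 commits.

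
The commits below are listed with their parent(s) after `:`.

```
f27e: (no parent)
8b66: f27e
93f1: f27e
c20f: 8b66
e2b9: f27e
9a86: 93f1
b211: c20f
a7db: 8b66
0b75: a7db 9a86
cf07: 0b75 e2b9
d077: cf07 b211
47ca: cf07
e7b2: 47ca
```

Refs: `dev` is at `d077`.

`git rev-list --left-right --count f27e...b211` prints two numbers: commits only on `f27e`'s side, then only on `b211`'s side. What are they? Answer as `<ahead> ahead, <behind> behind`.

Reachable from f27e: {f27e}.
Reachable from b211: {8b66, b211, c20f, f27e}.
Only in f27e's history (ahead): {} — 0.
Only in b211's history (behind): {8b66, b211, c20f} — 3.

0 ahead, 3 behind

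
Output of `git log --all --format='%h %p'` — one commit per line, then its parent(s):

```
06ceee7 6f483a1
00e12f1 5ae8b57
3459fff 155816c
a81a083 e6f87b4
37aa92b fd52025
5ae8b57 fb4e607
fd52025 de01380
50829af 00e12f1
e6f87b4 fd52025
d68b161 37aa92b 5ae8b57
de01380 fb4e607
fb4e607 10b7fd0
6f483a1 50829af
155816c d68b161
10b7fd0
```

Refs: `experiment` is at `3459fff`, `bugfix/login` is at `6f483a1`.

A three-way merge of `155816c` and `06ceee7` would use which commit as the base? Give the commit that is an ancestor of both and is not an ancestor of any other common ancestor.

5ae8b57

Ancestors of 155816c: {10b7fd0, 155816c, 37aa92b, 5ae8b57, d68b161, de01380, fb4e607, fd52025}.
Ancestors of 06ceee7: {00e12f1, 06ceee7, 10b7fd0, 50829af, 5ae8b57, 6f483a1, fb4e607}.
Common ancestors: {10b7fd0, 5ae8b57, fb4e607}.
Among these, 5ae8b57 is not an ancestor of any other common ancestor — it is the merge base.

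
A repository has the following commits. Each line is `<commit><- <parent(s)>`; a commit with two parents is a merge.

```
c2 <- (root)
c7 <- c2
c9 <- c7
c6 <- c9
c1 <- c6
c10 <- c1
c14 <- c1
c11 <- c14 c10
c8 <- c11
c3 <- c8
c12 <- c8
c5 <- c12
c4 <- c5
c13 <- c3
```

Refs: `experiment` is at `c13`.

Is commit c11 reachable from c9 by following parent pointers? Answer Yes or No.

Ancestors of c9: {c2, c7, c9}.
c11 is not in that set, so it is not an ancestor of c9.

No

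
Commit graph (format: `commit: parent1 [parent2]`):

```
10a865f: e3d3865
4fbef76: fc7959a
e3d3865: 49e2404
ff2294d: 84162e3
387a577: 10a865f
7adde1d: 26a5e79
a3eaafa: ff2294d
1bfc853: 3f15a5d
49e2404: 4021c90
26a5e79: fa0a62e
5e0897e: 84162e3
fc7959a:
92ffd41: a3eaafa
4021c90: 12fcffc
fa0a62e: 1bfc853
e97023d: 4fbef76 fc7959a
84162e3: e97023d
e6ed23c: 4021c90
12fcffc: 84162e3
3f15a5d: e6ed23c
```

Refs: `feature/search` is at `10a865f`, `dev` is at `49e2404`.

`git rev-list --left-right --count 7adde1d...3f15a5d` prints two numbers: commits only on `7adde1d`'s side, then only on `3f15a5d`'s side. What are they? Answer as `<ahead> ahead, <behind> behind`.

4 ahead, 0 behind

Reachable from 7adde1d: {12fcffc, 1bfc853, 26a5e79, 3f15a5d, 4021c90, 4fbef76, 7adde1d, 84162e3, e6ed23c, e97023d, fa0a62e, fc7959a}.
Reachable from 3f15a5d: {12fcffc, 3f15a5d, 4021c90, 4fbef76, 84162e3, e6ed23c, e97023d, fc7959a}.
Only in 7adde1d's history (ahead): {1bfc853, 26a5e79, 7adde1d, fa0a62e} — 4.
Only in 3f15a5d's history (behind): {} — 0.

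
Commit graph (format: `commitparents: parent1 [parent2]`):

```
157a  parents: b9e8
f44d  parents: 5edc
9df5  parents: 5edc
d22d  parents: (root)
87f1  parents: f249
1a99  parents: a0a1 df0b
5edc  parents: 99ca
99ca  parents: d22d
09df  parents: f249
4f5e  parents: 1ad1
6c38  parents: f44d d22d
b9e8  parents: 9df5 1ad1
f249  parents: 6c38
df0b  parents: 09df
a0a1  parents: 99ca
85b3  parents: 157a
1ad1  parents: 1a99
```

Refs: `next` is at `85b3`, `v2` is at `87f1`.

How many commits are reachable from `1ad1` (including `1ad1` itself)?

Walking parent pointers from 1ad1: reachable set = {09df, 1a99, 1ad1, 5edc, 6c38, 99ca, a0a1, d22d, df0b, f249, f44d}.
That is 11 commits.

11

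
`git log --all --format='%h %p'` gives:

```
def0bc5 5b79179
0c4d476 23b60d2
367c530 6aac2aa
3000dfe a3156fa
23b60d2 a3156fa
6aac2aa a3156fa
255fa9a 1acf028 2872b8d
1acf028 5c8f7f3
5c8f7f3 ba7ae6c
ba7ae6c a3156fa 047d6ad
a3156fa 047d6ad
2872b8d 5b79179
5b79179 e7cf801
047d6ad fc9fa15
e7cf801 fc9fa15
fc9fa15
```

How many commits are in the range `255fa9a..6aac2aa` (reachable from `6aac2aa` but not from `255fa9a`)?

1

Reachable from 6aac2aa: {047d6ad, 6aac2aa, a3156fa, fc9fa15}.
Reachable from 255fa9a: {047d6ad, 1acf028, 255fa9a, 2872b8d, 5b79179, 5c8f7f3, a3156fa, ba7ae6c, e7cf801, fc9fa15}.
In 6aac2aa's history but not 255fa9a's: {6aac2aa} — 1 commit.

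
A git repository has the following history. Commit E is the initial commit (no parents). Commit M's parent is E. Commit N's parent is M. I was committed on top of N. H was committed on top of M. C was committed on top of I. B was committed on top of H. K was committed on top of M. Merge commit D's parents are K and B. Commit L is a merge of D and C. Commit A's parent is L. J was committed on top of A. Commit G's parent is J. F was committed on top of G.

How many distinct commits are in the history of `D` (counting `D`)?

6

Walking parent pointers from D: reachable set = {B, D, E, H, K, M}.
That is 6 commits.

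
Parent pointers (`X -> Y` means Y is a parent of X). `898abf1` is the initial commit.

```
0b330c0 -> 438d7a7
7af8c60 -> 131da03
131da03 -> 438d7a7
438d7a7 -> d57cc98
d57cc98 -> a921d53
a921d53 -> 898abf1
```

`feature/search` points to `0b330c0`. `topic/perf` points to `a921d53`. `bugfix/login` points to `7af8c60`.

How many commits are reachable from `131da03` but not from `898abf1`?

4

Reachable from 131da03: {131da03, 438d7a7, 898abf1, a921d53, d57cc98}.
Reachable from 898abf1: {898abf1}.
In 131da03's history but not 898abf1's: {131da03, 438d7a7, a921d53, d57cc98} — 4 commits.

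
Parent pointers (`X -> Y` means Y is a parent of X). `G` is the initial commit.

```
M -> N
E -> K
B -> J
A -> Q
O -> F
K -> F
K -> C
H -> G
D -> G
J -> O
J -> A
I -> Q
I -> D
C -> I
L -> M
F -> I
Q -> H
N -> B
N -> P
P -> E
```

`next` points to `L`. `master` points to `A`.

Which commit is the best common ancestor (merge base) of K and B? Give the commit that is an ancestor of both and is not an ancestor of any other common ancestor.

Ancestors of K: {C, D, F, G, H, I, K, Q}.
Ancestors of B: {A, B, D, F, G, H, I, J, O, Q}.
Common ancestors: {D, F, G, H, I, Q}.
Among these, F is not an ancestor of any other common ancestor — it is the merge base.

F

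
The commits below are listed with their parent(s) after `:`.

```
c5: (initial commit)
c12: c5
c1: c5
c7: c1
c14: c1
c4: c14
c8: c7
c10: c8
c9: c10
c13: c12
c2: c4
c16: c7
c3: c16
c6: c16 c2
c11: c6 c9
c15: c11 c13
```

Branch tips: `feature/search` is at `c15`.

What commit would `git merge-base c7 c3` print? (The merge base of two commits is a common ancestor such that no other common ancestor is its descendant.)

c7

Ancestors of c7: {c1, c5, c7}.
Ancestors of c3: {c1, c16, c3, c5, c7}.
Common ancestors: {c1, c5, c7}.
Among these, c7 is not an ancestor of any other common ancestor — it is the merge base.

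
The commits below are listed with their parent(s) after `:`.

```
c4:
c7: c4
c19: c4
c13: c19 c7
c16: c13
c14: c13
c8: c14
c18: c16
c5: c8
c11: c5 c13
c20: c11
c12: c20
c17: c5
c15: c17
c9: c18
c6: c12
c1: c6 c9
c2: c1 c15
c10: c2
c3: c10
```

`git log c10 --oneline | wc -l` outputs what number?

Walking parent pointers from c10: reachable set = {c1, c10, c11, c12, c13, c14, c15, c16, c17, c18, c19, c2, c20, c4, c5, c6, c7, c8, c9}.
That is 19 commits.

19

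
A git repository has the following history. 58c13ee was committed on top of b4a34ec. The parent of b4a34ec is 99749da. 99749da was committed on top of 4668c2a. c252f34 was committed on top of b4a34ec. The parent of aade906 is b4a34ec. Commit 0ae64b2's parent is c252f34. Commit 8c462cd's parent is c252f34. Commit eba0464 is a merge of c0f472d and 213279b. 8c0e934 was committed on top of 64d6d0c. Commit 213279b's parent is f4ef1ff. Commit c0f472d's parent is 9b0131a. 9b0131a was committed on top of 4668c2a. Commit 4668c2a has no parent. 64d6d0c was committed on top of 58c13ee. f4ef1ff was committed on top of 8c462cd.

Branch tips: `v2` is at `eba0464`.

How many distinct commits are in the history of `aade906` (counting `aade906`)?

Walking parent pointers from aade906: reachable set = {4668c2a, 99749da, aade906, b4a34ec}.
That is 4 commits.

4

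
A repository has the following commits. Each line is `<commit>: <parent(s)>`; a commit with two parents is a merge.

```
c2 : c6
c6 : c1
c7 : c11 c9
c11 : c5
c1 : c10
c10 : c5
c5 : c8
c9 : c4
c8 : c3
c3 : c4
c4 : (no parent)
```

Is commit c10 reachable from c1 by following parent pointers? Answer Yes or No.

Yes

Ancestors of c1 (commits reachable by following parents): {c1, c10, c3, c4, c5, c8}.
c10 is in that set, so it is an ancestor of c1.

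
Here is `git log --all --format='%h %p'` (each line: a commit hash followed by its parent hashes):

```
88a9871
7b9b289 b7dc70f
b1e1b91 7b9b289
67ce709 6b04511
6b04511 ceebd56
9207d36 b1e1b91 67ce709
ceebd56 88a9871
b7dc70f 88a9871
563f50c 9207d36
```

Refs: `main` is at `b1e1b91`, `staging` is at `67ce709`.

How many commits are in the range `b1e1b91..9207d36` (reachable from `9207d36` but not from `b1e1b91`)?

4

Reachable from 9207d36: {67ce709, 6b04511, 7b9b289, 88a9871, 9207d36, b1e1b91, b7dc70f, ceebd56}.
Reachable from b1e1b91: {7b9b289, 88a9871, b1e1b91, b7dc70f}.
In 9207d36's history but not b1e1b91's: {67ce709, 6b04511, 9207d36, ceebd56} — 4 commits.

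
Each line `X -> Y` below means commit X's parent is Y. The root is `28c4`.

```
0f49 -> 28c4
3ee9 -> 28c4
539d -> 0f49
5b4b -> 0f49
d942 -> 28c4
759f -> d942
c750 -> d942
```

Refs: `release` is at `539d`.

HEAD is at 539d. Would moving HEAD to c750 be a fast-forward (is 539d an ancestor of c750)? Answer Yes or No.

A fast-forward from 539d to c750 is possible iff 539d is an ancestor of c750.
Ancestors of c750: {28c4, c750, d942}.
539d is not among them, so fast-forward is not possible.

No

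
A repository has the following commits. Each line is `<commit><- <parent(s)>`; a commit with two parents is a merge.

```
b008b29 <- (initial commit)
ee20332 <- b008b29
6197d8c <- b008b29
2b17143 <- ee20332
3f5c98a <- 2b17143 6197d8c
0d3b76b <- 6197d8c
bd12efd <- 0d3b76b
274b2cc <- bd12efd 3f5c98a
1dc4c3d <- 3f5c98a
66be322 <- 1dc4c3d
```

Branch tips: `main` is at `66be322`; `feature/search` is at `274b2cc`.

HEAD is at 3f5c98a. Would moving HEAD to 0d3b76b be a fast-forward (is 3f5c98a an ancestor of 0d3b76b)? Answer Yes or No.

No

A fast-forward from 3f5c98a to 0d3b76b is possible iff 3f5c98a is an ancestor of 0d3b76b.
Ancestors of 0d3b76b: {0d3b76b, 6197d8c, b008b29}.
3f5c98a is not among them, so fast-forward is not possible.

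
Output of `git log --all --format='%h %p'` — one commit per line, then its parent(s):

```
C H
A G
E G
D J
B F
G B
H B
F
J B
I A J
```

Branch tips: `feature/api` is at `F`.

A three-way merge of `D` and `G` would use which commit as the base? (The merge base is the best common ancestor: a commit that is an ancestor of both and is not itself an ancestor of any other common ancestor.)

B

Ancestors of D: {B, D, F, J}.
Ancestors of G: {B, F, G}.
Common ancestors: {B, F}.
Among these, B is not an ancestor of any other common ancestor — it is the merge base.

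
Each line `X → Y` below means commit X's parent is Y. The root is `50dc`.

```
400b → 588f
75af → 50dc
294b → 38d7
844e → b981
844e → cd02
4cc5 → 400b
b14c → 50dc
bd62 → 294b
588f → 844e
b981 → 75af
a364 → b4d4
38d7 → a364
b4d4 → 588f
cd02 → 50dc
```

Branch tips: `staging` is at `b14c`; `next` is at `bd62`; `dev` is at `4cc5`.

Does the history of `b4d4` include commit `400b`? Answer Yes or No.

No

Ancestors of b4d4: {50dc, 588f, 75af, 844e, b4d4, b981, cd02}.
400b is not in that set, so it is not an ancestor of b4d4.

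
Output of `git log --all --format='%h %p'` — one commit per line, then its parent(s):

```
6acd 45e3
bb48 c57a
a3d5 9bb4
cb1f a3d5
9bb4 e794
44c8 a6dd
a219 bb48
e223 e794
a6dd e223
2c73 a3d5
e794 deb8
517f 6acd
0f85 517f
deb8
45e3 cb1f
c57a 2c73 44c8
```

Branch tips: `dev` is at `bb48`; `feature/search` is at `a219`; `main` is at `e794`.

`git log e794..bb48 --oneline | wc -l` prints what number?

Reachable from bb48: {2c73, 44c8, 9bb4, a3d5, a6dd, bb48, c57a, deb8, e223, e794}.
Reachable from e794: {deb8, e794}.
In bb48's history but not e794's: {2c73, 44c8, 9bb4, a3d5, a6dd, bb48, c57a, e223} — 8 commits.

8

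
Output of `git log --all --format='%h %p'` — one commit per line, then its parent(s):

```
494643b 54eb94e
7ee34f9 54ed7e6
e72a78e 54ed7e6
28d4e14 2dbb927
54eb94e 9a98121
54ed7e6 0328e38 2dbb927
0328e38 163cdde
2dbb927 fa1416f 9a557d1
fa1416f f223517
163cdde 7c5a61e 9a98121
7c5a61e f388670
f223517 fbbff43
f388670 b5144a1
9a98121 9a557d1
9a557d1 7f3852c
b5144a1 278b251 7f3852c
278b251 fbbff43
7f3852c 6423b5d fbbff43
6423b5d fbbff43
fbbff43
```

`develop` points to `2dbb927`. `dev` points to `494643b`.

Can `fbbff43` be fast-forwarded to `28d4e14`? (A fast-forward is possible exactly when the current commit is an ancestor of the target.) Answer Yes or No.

Yes

A fast-forward from fbbff43 to 28d4e14 is possible iff fbbff43 is an ancestor of 28d4e14.
Ancestors of 28d4e14: {28d4e14, 2dbb927, 6423b5d, 7f3852c, 9a557d1, f223517, fa1416f, fbbff43}.
fbbff43 is among them, so fast-forward is possible.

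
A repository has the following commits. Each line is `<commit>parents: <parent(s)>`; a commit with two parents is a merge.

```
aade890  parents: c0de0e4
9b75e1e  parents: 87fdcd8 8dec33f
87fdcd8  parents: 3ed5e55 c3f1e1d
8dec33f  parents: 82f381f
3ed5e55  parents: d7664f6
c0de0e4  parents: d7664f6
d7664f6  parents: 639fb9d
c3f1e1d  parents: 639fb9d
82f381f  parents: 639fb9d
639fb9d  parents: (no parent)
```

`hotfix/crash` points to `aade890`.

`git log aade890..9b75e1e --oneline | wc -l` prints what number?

6

Reachable from 9b75e1e: {3ed5e55, 639fb9d, 82f381f, 87fdcd8, 8dec33f, 9b75e1e, c3f1e1d, d7664f6}.
Reachable from aade890: {639fb9d, aade890, c0de0e4, d7664f6}.
In 9b75e1e's history but not aade890's: {3ed5e55, 82f381f, 87fdcd8, 8dec33f, 9b75e1e, c3f1e1d} — 6 commits.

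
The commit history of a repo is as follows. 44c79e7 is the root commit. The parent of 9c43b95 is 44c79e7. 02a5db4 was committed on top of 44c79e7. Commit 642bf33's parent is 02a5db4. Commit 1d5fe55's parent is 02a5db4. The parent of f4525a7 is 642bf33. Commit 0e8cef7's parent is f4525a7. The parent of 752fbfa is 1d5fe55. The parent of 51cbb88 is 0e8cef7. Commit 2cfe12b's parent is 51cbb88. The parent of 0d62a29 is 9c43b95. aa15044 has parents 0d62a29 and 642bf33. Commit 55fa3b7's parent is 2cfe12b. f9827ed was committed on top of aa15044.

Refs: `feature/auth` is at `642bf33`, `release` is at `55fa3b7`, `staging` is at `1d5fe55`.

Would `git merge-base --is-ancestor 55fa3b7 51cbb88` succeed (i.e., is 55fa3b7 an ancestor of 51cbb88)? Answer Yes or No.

No

Ancestors of 51cbb88: {02a5db4, 0e8cef7, 44c79e7, 51cbb88, 642bf33, f4525a7}.
55fa3b7 is not in that set, so it is not an ancestor of 51cbb88.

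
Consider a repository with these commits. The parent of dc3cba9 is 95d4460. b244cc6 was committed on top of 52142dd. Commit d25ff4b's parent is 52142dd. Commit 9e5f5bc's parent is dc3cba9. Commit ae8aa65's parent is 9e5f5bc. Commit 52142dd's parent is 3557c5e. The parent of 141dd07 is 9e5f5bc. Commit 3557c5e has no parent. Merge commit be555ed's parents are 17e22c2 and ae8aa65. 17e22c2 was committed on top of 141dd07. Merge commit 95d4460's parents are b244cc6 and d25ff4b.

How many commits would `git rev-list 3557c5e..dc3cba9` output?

5

Reachable from dc3cba9: {3557c5e, 52142dd, 95d4460, b244cc6, d25ff4b, dc3cba9}.
Reachable from 3557c5e: {3557c5e}.
In dc3cba9's history but not 3557c5e's: {52142dd, 95d4460, b244cc6, d25ff4b, dc3cba9} — 5 commits.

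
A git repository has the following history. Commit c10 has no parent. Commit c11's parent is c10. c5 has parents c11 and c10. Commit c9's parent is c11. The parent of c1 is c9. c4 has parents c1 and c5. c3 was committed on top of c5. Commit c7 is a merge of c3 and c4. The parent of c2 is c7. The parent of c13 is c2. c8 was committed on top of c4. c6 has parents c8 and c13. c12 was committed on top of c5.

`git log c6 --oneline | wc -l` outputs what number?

Walking parent pointers from c6: reachable set = {c1, c10, c11, c13, c2, c3, c4, c5, c6, c7, c8, c9}.
That is 12 commits.

12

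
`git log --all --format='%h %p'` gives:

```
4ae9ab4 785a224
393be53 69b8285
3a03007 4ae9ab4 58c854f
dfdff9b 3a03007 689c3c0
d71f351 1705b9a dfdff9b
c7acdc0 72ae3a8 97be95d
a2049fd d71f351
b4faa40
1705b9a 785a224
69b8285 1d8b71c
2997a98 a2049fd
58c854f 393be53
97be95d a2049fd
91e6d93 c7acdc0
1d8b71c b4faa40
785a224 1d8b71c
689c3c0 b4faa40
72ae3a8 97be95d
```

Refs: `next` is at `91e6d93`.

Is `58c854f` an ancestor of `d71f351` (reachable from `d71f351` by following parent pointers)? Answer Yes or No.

Yes

Ancestors of d71f351 (commits reachable by following parents): {1705b9a, 1d8b71c, 393be53, 3a03007, 4ae9ab4, 58c854f, 689c3c0, 69b8285, 785a224, b4faa40, d71f351, dfdff9b}.
58c854f is in that set, so it is an ancestor of d71f351.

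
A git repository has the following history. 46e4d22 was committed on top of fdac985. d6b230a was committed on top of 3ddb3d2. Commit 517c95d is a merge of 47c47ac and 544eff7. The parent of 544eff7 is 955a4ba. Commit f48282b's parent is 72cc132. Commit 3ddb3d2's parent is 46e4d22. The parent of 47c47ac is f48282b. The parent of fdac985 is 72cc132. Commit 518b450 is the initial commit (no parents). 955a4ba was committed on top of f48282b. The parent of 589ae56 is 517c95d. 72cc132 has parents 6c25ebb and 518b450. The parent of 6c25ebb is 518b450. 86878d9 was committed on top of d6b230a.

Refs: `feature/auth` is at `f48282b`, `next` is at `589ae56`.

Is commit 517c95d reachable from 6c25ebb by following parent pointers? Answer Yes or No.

Ancestors of 6c25ebb: {518b450, 6c25ebb}.
517c95d is not in that set, so it is not an ancestor of 6c25ebb.

No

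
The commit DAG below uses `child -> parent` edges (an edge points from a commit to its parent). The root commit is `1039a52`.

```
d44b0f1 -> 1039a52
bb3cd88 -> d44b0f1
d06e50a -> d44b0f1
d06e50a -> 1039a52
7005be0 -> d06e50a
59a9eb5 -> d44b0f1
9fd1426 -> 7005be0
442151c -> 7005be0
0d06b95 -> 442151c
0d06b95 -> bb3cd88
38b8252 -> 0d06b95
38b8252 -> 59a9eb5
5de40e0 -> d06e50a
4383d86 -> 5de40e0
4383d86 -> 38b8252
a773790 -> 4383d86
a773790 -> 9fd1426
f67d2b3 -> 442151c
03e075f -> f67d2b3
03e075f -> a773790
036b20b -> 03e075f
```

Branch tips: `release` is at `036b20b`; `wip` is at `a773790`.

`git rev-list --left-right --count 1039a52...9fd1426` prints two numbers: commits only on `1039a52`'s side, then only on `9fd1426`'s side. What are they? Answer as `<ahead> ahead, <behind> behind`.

0 ahead, 4 behind

Reachable from 1039a52: {1039a52}.
Reachable from 9fd1426: {1039a52, 7005be0, 9fd1426, d06e50a, d44b0f1}.
Only in 1039a52's history (ahead): {} — 0.
Only in 9fd1426's history (behind): {7005be0, 9fd1426, d06e50a, d44b0f1} — 4.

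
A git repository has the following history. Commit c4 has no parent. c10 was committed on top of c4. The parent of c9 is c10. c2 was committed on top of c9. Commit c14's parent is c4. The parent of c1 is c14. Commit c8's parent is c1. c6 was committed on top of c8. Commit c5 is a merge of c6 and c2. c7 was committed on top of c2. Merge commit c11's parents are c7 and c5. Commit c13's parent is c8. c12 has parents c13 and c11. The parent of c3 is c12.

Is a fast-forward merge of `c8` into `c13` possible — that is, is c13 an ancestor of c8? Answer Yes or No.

A fast-forward from c13 to c8 is possible iff c13 is an ancestor of c8.
Ancestors of c8: {c1, c14, c4, c8}.
c13 is not among them, so fast-forward is not possible.

No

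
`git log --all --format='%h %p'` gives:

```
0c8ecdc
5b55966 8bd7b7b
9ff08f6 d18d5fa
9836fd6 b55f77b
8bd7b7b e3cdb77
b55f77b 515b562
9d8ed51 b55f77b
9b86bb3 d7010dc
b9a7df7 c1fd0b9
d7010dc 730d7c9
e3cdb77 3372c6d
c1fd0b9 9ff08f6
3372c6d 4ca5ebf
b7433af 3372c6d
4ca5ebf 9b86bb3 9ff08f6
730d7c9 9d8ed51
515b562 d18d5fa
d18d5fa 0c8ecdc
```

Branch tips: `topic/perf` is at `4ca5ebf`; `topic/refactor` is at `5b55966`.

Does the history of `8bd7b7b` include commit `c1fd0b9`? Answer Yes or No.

No

Ancestors of 8bd7b7b: {0c8ecdc, 3372c6d, 4ca5ebf, 515b562, 730d7c9, 8bd7b7b, 9b86bb3, 9d8ed51, 9ff08f6, b55f77b, d18d5fa, d7010dc, e3cdb77}.
c1fd0b9 is not in that set, so it is not an ancestor of 8bd7b7b.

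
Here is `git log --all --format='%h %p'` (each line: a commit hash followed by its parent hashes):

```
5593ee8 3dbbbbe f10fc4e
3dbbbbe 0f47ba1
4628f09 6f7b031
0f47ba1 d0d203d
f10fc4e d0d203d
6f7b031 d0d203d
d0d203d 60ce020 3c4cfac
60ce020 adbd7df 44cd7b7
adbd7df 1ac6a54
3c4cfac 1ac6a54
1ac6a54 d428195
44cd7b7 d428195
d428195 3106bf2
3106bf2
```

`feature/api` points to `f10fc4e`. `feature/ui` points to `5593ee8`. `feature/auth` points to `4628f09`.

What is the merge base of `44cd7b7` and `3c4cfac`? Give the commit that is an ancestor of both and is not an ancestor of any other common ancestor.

d428195

Ancestors of 44cd7b7: {3106bf2, 44cd7b7, d428195}.
Ancestors of 3c4cfac: {1ac6a54, 3106bf2, 3c4cfac, d428195}.
Common ancestors: {3106bf2, d428195}.
Among these, d428195 is not an ancestor of any other common ancestor — it is the merge base.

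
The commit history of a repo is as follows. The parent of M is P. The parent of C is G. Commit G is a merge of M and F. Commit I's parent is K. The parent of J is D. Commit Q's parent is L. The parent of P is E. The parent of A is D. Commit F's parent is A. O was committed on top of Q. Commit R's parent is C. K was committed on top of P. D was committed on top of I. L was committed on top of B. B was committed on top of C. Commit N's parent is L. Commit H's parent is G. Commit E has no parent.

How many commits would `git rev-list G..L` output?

Reachable from L: {A, B, C, D, E, F, G, I, K, L, M, P}.
Reachable from G: {A, D, E, F, G, I, K, M, P}.
In L's history but not G's: {B, C, L} — 3 commits.

3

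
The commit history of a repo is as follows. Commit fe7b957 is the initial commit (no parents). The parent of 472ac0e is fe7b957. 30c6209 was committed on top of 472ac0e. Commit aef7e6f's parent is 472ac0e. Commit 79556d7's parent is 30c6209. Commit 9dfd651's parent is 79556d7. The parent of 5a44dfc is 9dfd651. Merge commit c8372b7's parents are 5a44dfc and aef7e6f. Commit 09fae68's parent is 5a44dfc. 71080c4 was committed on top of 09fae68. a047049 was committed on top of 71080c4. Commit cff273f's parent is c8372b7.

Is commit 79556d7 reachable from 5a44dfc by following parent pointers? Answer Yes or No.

Ancestors of 5a44dfc (commits reachable by following parents): {30c6209, 472ac0e, 5a44dfc, 79556d7, 9dfd651, fe7b957}.
79556d7 is in that set, so it is an ancestor of 5a44dfc.

Yes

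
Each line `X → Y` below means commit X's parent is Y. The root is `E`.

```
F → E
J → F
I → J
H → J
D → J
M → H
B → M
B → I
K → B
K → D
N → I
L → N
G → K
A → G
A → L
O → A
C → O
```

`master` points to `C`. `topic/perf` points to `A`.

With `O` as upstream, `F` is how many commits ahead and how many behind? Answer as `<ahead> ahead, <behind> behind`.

Reachable from F: {E, F}.
Reachable from O: {A, B, D, E, F, G, H, I, J, K, L, M, N, O}.
Only in F's history (ahead): {} — 0.
Only in O's history (behind): {A, B, D, G, H, I, J, K, L, M, N, O} — 12.

0 ahead, 12 behind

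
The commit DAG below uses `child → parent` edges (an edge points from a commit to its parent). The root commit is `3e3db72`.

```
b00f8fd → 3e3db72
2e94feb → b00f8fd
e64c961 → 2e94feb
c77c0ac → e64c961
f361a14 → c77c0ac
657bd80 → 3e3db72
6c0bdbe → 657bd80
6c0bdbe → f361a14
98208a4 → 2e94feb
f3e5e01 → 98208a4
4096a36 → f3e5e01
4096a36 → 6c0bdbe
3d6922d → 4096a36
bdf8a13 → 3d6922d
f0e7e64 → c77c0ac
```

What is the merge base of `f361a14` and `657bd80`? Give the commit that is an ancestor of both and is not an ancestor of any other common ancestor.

Ancestors of f361a14: {2e94feb, 3e3db72, b00f8fd, c77c0ac, e64c961, f361a14}.
Ancestors of 657bd80: {3e3db72, 657bd80}.
Common ancestors: {3e3db72}.
The only common ancestor is 3e3db72, so it is the merge base.

3e3db72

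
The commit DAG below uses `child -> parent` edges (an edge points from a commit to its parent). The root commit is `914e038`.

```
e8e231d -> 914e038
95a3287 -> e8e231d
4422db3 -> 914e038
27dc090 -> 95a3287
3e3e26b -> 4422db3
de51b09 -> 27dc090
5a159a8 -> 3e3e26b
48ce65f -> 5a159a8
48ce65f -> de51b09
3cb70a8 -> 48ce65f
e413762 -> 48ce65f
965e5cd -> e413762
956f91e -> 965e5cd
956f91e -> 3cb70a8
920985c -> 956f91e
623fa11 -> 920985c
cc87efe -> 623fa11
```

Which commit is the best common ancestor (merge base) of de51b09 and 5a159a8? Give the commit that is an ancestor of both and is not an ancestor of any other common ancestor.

914e038

Ancestors of de51b09: {27dc090, 914e038, 95a3287, de51b09, e8e231d}.
Ancestors of 5a159a8: {3e3e26b, 4422db3, 5a159a8, 914e038}.
Common ancestors: {914e038}.
The only common ancestor is 914e038, so it is the merge base.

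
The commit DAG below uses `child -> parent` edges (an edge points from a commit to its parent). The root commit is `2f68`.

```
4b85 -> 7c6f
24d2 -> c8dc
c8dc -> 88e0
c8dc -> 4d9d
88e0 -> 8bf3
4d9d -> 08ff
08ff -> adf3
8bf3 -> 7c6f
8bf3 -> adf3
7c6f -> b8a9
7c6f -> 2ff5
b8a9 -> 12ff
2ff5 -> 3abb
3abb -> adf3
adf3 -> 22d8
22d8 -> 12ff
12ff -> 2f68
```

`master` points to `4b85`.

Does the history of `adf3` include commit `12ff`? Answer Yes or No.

Yes

Ancestors of adf3 (commits reachable by following parents): {12ff, 22d8, 2f68, adf3}.
12ff is in that set, so it is an ancestor of adf3.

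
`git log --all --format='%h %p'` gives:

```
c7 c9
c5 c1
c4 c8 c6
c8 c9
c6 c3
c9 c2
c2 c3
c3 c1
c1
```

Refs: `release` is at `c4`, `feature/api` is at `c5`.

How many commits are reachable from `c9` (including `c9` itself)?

4

Walking parent pointers from c9: reachable set = {c1, c2, c3, c9}.
That is 4 commits.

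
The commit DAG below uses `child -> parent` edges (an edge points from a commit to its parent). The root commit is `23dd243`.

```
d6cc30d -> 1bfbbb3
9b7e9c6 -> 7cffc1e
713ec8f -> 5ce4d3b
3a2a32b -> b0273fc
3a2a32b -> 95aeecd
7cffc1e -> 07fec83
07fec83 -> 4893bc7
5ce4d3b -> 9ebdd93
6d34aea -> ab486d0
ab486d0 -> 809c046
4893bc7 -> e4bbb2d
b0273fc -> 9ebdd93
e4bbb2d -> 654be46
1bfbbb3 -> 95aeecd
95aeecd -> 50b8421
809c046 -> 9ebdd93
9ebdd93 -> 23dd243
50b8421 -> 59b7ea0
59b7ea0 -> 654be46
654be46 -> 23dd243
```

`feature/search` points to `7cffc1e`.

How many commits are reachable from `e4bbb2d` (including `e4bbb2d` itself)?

Walking parent pointers from e4bbb2d: reachable set = {23dd243, 654be46, e4bbb2d}.
That is 3 commits.

3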